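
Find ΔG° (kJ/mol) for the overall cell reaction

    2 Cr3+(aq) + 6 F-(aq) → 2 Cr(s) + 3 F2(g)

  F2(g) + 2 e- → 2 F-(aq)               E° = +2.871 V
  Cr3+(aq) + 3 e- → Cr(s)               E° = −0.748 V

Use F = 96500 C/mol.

+2095 kJ/mol

In the reaction as written Cr3+(aq) is reduced, so the Cr³⁺/Cr couple is the cathode and F₂/F⁻ is the anode.
E°cell = −0.748 − (+2.871) = −3.619 V; balancing electrons gives n = 6.
ΔG° = −nFE°cell = −(6)(96500)(−3.619) J/mol = +2095 kJ/mol.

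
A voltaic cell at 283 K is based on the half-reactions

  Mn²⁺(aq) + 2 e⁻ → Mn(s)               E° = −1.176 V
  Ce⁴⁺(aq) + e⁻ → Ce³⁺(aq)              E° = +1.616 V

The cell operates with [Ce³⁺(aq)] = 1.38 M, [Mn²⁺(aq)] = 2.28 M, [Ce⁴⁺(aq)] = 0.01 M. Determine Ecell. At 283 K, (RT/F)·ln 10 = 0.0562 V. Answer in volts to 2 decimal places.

Since E°(Ce⁴⁺/Ce³⁺) > E°(Mn²⁺/Mn), Ce⁴⁺/Ce³⁺ serves as the cathode.
E°cell = +1.616 − (−1.176) = +2.792 V, with n = 2 electrons transferred.
For the overall reaction 2 Ce⁴⁺(aq) + Mn(s) → 2 Ce³⁺(aq) + Mn²⁺(aq), Q = ([Ce³⁺(aq)]^2·[Mn²⁺(aq)]) / [Ce⁴⁺(aq)]^2 = 4.34×10^4, giving log Q = 4.638.
Applying E = E° − (RT ln10/nF)·log Q gives +2.792 − (0.0562/2)(4.638) = +2.66 V.

+2.66 V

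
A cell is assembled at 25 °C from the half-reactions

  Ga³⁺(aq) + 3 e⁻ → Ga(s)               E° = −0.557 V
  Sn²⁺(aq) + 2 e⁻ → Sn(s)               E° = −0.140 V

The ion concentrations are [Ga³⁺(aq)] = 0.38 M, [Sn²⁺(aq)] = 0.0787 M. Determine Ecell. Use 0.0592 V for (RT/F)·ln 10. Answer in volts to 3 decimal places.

+0.393 V

Since E°(Sn²⁺/Sn) > E°(Ga³⁺/Ga), Sn²⁺/Sn serves as the cathode.
E°cell = −0.140 − (−0.557) = +0.417 V, with n = 6 electrons transferred.
For the overall reaction 3 Sn²⁺(aq) + 2 Ga(s) → 3 Sn(s) + 2 Ga³⁺(aq), Q = [Ga³⁺(aq)]^2 / [Sn²⁺(aq)]^3 = 296, giving log Q = 2.472.
By the Nernst equation, E = +0.417 − (0.0592/6)·(2.472) = +0.393 V.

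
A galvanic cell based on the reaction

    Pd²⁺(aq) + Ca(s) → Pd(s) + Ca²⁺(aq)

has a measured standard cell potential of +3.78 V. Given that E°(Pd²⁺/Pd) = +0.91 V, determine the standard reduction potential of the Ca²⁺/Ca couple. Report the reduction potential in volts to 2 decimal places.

−2.87 V

In the reaction as written the Pd²⁺/Pd couple is reduced (cathode) and Ca²⁺/Ca is oxidized (anode), so E°cell = E°(Pd²⁺/Pd) − E°(Ca²⁺/Ca).
E°(Ca²⁺/Ca) = E°(cathode) − E°cell = +0.91 − (+3.78) = −2.87 V.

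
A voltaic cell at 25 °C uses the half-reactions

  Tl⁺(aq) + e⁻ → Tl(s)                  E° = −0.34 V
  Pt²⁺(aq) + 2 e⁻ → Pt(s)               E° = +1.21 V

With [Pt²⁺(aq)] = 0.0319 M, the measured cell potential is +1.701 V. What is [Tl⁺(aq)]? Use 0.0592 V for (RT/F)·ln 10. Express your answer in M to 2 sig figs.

The Pt²⁺/Pt couple has the larger reduction potential, so it is the cathode: E°cell = +1.21 − (−0.34) = +1.55 V and n = 2.
Rearranging E = E° − (0.0592/n)·log Q gives log Q = 2(+1.55 − (+1.701))/0.0592 = −5.101.
Balancing electrons gives Pt²⁺(aq) + 2 Tl(s) → Pt(s) + 2 Tl⁺(aq); thus Q = [Tl⁺(aq)]^2 / [Pt²⁺(aq)].
Isolating [Tl⁺(aq)] in Q = 10^{−5.101} yields log [Tl⁺(aq)] = −3.299, i.e. 0.00050 M.

0.00050 M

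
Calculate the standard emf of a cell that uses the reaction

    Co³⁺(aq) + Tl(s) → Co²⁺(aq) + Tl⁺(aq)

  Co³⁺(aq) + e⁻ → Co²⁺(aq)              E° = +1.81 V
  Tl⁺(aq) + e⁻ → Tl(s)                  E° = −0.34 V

+2.15 V

Co³⁺(aq) gains electrons, so the Co³⁺/Co²⁺ couple is the cathode; the Tl⁺/Tl couple is the anode.
E°cell = E°(cathode) − E°(anode) = +1.81 − (−0.34) = +2.15 V.
The positive value indicates the reaction is spontaneous as written.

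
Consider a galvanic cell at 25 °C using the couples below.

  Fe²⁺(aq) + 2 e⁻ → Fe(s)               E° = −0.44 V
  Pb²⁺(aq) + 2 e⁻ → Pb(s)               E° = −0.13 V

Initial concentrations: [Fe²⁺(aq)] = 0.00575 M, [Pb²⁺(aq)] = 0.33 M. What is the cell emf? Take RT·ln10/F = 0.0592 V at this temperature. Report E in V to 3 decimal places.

Since E°(Pb²⁺/Pb) > E°(Fe²⁺/Fe), Pb²⁺/Pb serves as the cathode.
E°cell = E°cat − E°an = −0.13 − (−0.44) = +0.31 V; n = 2.
The balanced reaction is Pb²⁺(aq) + Fe(s) → Pb(s) + Fe²⁺(aq), so Q = [Fe²⁺(aq)] / [Pb²⁺(aq)] = 0.0174 and log Q = −1.759.
E = E° − (0.0592/n)·log Q = +0.31 − (0.0592/2)(−1.759) = +0.362 V.

+0.362 V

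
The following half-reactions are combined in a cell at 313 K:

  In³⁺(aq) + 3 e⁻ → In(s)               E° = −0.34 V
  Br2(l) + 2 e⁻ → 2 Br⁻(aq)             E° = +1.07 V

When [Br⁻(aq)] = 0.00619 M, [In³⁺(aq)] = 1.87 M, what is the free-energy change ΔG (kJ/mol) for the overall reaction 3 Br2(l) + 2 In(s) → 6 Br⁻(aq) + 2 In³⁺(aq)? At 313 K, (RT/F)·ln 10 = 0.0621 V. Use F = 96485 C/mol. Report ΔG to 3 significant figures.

−892 kJ/mol

The standard cell potential is +1.07 − (−0.34) = +1.41 V, with n = 6 electrons in the balanced equation.
Here Q = [Br⁻(aq)]^6·[In³⁺(aq)]^2 = 1.97×10^−13 (log Q = −12.706), giving E = +1.41 − (0.0621/6)·(−12.706) = +1.5415 V.
Finally ΔG = −nFE = −(6)(96485 C/mol)(+1.5415 V) = −892 kJ/mol.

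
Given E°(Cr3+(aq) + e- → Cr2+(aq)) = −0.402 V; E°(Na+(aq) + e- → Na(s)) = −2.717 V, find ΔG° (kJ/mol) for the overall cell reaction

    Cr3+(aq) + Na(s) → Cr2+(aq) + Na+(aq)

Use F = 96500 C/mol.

−223 kJ/mol

In the reaction as written Cr3+(aq) is reduced, so the Cr³⁺/Cr²⁺ couple is the cathode and Na⁺/Na is the anode.
E°cell = −0.402 − (−2.717) = +2.315 V; balancing electrons gives n = 1.
ΔG° = −nFE°cell = −(1)(96500)(+2.315) J/mol = −223 kJ/mol.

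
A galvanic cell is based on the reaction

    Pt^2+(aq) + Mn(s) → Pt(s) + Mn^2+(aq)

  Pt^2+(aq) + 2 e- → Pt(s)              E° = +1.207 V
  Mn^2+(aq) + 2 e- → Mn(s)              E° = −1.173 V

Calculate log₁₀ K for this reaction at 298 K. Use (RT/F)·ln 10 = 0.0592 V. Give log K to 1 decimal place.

The Pt²⁺/Pt couple is reduced (cathode); E°cell = +1.207 − (−1.173) = +2.380 V with n = 2.
At equilibrium E = 0, so log K = nE°cell / 0.0592 = (2)(+2.380) / 0.0592 = 80.4.

log K = 80.4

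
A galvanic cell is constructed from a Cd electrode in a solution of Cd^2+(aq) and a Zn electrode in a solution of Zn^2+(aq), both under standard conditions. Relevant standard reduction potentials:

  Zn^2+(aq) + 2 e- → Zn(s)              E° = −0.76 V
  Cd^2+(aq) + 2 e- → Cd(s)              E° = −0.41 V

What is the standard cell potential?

The Cd²⁺/Cd couple has the higher E°, so Cd ion is reduced (cathode) and Zn is oxidized (anode).
E°cell = E°(cathode) − E°(anode) = −0.41 − (−0.76) = +0.35 V.

+0.35 V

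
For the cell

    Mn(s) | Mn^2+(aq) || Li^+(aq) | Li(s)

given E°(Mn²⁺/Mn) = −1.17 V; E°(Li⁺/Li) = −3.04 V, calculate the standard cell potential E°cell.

By convention the left-hand electrode in cell notation is the anode (oxidation) and the right-hand electrode is the cathode (reduction).
E°cell = E°(right) − E°(left) = −3.04 − (−1.17) = −1.87 V.
The negative sign shows that, as written, the cell would require an external voltage to drive the reaction.

−1.87 V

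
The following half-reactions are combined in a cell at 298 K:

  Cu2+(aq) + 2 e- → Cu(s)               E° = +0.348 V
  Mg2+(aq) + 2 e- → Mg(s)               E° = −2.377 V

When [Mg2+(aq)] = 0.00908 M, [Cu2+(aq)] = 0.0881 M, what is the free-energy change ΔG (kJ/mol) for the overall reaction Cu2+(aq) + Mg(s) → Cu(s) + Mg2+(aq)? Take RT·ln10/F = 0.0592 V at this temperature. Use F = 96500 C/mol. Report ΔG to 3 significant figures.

With Cu²⁺/Cu reduced at the cathode, E°cell = +0.348 − (−2.377) = +2.725 V and n = 2.
Q = [Mg2+(aq)] / [Cu2+(aq)] = 0.103, so log Q = −0.987 and E = +2.725 − (0.0592/2)(−0.987) = +2.7542 V.
ΔG = −nFE = −(2)(96500)(+2.7542) J/mol = −532 kJ/mol.

−532 kJ/mol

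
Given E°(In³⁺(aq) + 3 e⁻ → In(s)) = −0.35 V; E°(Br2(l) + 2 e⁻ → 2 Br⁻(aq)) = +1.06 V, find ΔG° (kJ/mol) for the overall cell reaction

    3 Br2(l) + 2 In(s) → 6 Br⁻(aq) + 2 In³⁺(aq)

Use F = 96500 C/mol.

In the reaction as written Br2(l) is reduced, so the Br₂/Br⁻ couple is the cathode and In³⁺/In is the anode.
E°cell = +1.06 − (−0.35) = +1.41 V; balancing electrons gives n = 6.
ΔG° = −nFE°cell = −(6)(96500)(+1.41) J/mol = −816 kJ/mol.

−816 kJ/mol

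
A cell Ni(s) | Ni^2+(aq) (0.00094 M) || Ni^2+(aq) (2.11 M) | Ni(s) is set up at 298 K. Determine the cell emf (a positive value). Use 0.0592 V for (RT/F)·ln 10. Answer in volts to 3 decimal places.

For a concentration cell E°cell = 0, since both electrodes use the same couple.
The compartment with the higher Ni^2+(aq) concentration (2.11 M) acts as the cathode; ions are reduced there and produced at the dilute (0.00094 M) anode.
With n = 2, Ecell = −(0.0592/2)·log([dilute]/[conc]) = −(0.0592/2)·log(0.00094/2.11) = +0.099 V.

0.099 V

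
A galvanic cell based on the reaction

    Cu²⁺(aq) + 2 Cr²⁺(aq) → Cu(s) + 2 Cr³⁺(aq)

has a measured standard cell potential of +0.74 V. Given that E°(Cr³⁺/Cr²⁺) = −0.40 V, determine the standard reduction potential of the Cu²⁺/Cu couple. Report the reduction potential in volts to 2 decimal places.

In the reaction as written the Cu²⁺/Cu couple is reduced (cathode) and Cr³⁺/Cr²⁺ is oxidized (anode), so E°cell = E°(Cu²⁺/Cu) − E°(Cr³⁺/Cr²⁺).
E°(Cu²⁺/Cu) = E°cell + E°(anode) = +0.74 + (−0.40) = +0.34 V.

+0.34 V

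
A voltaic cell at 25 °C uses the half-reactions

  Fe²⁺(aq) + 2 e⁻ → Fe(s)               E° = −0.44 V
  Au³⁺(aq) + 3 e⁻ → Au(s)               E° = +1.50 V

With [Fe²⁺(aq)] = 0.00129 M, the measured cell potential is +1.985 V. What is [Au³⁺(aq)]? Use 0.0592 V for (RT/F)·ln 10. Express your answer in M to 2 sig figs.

Au³⁺/Au is the cathode (higher E°); E°cell = +1.50 − (−0.44) = +1.94 V with n = 6.
From the Nernst equation, log Q = n(E° − E)/0.0592 = 6·(+1.94 − (+1.985))/0.0592 = −4.561.
Balancing electrons gives 2 Au³⁺(aq) + 3 Fe(s) → 2 Au(s) + 3 Fe²⁺(aq); thus Q = [Fe²⁺(aq)]^3 / [Au³⁺(aq)]^2.
Substituting the known concentrations and solving, log [Au³⁺(aq)] = −2.054 and [Au³⁺(aq)] = 0.0088 M.

0.0088 M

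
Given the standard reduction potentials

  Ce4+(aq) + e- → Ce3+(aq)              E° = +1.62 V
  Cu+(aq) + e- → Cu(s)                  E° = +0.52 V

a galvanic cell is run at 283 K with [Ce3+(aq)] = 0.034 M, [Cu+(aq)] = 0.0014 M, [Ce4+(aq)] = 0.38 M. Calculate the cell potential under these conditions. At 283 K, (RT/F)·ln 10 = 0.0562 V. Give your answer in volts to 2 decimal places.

Since E°(Ce⁴⁺/Ce³⁺) > E°(Cu⁺/Cu), Ce⁴⁺/Ce³⁺ serves as the cathode.
E°cell = +1.62 − (+0.52) = +1.10 V, with n = 1 electron transferred.
For the overall reaction Ce4+(aq) + Cu(s) → Ce3+(aq) + Cu+(aq), Q = ([Ce3+(aq)]·[Cu+(aq)]) / [Ce4+(aq)] = 0.000125, giving log Q = −3.902.
E = E° − (0.0562/n)·log Q = +1.10 − (0.0562/1)(−3.902) = +1.32 V.

+1.32 V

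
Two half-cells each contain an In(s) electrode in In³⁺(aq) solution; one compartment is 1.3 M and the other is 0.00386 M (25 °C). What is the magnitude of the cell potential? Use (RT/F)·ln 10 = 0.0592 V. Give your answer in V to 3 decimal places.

0.050 V

For a concentration cell E°cell = 0, since both electrodes use the same couple.
The compartment with the higher In³⁺(aq) concentration (1.3 M) acts as the cathode; ions are reduced there and produced at the dilute (0.00386 M) anode.
With n = 3, Ecell = −(0.0592/3)·log([dilute]/[conc]) = −(0.0592/3)·log(0.00386/1.3) = +0.050 V.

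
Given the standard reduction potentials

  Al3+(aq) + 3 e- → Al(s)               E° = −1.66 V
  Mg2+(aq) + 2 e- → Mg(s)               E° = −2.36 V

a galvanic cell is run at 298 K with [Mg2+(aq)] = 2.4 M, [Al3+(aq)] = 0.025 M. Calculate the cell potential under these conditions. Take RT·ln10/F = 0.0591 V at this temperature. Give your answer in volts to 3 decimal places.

Since E°(Al³⁺/Al) > E°(Mg²⁺/Mg), Al³⁺/Al serves as the cathode.
E°cell = −1.66 − (−2.36) = +0.70 V, with n = 6 electrons transferred.
The balanced reaction is 2 Al3+(aq) + 3 Mg(s) → 2 Al(s) + 3 Mg2+(aq), so Q = [Mg2+(aq)]^3 / [Al3+(aq)]^2 = 2.21×10^4 and log Q = 4.345.
E = E° − (0.0591/n)·log Q = +0.70 − (0.0591/6)(4.345) = +0.657 V.

+0.657 V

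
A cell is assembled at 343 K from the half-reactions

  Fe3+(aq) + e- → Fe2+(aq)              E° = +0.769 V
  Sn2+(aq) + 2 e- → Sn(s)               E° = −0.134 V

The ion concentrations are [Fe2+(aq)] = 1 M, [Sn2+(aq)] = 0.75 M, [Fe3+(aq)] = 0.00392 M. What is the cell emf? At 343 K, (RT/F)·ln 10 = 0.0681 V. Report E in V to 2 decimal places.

+0.74 V

Since E°(Fe³⁺/Fe²⁺) > E°(Sn²⁺/Sn), Fe³⁺/Fe²⁺ serves as the cathode.
E°cell = +0.769 − (−0.134) = +0.903 V, with n = 2 electrons transferred.
For the overall reaction 2 Fe3+(aq) + Sn(s) → 2 Fe2+(aq) + Sn2+(aq), Q = ([Fe2+(aq)]^2·[Sn2+(aq)]) / [Fe3+(aq)]^2 = 4.88×10^4, giving log Q = 4.688.
By the Nernst equation, E = +0.903 − (0.0681/2)·(4.688) = +0.74 V.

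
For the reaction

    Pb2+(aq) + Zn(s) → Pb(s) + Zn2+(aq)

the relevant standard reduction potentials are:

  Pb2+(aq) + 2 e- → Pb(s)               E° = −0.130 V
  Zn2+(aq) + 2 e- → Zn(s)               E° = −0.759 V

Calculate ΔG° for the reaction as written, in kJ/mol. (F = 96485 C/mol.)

In the reaction as written Pb2+(aq) is reduced, so the Pb²⁺/Pb couple is the cathode and Zn²⁺/Zn is the anode.
E°cell = −0.130 − (−0.759) = +0.629 V; balancing electrons gives n = 2.
ΔG° = −nFE°cell = −(2)(96485)(+0.629) J/mol = −121 kJ/mol.

−121 kJ/mol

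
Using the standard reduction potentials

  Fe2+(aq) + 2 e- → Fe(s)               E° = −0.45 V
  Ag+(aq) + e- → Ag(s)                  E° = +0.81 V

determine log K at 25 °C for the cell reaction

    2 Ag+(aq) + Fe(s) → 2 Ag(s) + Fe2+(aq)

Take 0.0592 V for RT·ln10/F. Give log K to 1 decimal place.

log K = 42.6

The Ag⁺/Ag couple is reduced (cathode); E°cell = +0.81 − (−0.45) = +1.26 V with n = 2.
At equilibrium E = 0, so log K = nE°cell / 0.0592 = (2)(+1.26) / 0.0592 = 42.6.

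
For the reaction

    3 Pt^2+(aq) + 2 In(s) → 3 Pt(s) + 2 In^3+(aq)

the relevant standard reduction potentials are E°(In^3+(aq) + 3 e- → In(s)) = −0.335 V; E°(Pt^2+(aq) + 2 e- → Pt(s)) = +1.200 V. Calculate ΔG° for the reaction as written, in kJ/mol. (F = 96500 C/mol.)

In the reaction as written Pt^2+(aq) is reduced, so the Pt²⁺/Pt couple is the cathode and In³⁺/In is the anode.
E°cell = +1.200 − (−0.335) = +1.535 V; balancing electrons gives n = 6.
ΔG° = −nFE°cell = −(6)(96500)(+1.535) J/mol = −889 kJ/mol.

−889 kJ/mol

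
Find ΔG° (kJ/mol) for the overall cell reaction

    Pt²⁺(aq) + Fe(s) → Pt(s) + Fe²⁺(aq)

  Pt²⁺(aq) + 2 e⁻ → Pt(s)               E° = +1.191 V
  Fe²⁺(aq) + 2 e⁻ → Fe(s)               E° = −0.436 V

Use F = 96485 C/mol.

−314 kJ/mol

In the reaction as written Pt²⁺(aq) is reduced, so the Pt²⁺/Pt couple is the cathode and Fe²⁺/Fe is the anode.
E°cell = +1.191 − (−0.436) = +1.627 V; balancing electrons gives n = 2.
ΔG° = −nFE°cell = −(2)(96485)(+1.627) J/mol = −314 kJ/mol.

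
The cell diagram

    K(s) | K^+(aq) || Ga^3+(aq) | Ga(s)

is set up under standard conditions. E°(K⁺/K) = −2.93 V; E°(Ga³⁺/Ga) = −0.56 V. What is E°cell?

+2.37 V

By convention the left-hand electrode in cell notation is the anode (oxidation) and the right-hand electrode is the cathode (reduction).
E°cell = E°(right) − E°(left) = −0.56 − (−2.93) = +2.37 V.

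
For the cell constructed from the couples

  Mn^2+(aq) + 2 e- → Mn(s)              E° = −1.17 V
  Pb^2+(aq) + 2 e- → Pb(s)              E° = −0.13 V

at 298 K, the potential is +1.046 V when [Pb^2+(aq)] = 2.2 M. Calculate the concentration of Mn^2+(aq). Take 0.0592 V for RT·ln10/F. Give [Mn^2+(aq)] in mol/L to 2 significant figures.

The Pb²⁺/Pb couple has the larger reduction potential, so it is the cathode: E°cell = −0.13 − (−1.17) = +1.04 V and n = 2.
Rearranging E = E° − (0.0592/n)·log Q gives log Q = 2(+1.04 − (+1.046))/0.0592 = −0.203.
The balanced reaction is Pb^2+(aq) + Mn(s) → Pb(s) + Mn^2+(aq), so Q = [Mn^2+(aq)] / [Pb^2+(aq)].
Isolating [Mn^2+(aq)] in Q = 10^{−0.203} yields log [Mn^2+(aq)] = 0.139, i.e. 1.4 M.

1.4 M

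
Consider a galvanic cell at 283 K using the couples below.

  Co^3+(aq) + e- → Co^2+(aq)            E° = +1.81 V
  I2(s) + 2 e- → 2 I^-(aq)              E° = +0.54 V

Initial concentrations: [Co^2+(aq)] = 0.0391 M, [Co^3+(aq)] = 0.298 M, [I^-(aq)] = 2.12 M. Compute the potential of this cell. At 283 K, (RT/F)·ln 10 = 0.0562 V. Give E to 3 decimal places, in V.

Co³⁺/Co²⁺ is reduced (cathode, E° = +1.81 V) and I₂/I⁻ is oxidized (anode).
E°cell = E°cat − E°an = +1.81 − (+0.54) = +1.27 V; n = 2.
The balanced reaction is 2 Co^3+(aq) + 2 I^-(aq) → 2 Co^2+(aq) + I2(s), so Q = [Co^2+(aq)]^2 / ([Co^3+(aq)]^2·[I^-(aq)]^2) = 0.00383 and log Q = −2.417.
Applying E = E° − (RT ln10/nF)·log Q gives +1.27 − (0.0562/2)(−2.417) = +1.338 V.

+1.338 V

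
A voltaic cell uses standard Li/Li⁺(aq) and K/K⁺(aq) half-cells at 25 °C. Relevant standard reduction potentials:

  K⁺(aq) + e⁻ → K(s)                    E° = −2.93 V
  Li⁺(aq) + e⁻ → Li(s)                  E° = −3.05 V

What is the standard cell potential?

Of the two couples in this cell, the one with the more positive reduction potential is reduced at the cathode: here that is K⁺/K (−2.93 V); Li⁺/Li (−3.05 V) is the anode.
E°cell = E°(cathode) − E°(anode) = −2.93 − (−3.05) = +0.12 V.

+0.12 V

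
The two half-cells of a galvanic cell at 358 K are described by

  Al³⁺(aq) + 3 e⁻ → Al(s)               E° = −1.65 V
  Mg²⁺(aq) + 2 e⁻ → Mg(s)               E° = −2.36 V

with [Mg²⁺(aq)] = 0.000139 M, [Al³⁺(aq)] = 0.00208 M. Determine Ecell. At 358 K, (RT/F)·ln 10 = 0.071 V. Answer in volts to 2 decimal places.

+0.78 V

The Al³⁺/Al couple has the more positive E°, so it is the cathode; Mg²⁺/Mg is the anode.
E°cell = −1.65 − (−2.36) = +0.71 V, with n = 6 electrons transferred.
For the overall reaction 2 Al³⁺(aq) + 3 Mg(s) → 2 Al(s) + 3 Mg²⁺(aq), Q = [Mg²⁺(aq)]^3 / [Al³⁺(aq)]^2 = 6.21×10^−7, giving log Q = −6.207.
E = E° − (0.071/n)·log Q = +0.71 − (0.071/6)(−6.207) = +0.78 V.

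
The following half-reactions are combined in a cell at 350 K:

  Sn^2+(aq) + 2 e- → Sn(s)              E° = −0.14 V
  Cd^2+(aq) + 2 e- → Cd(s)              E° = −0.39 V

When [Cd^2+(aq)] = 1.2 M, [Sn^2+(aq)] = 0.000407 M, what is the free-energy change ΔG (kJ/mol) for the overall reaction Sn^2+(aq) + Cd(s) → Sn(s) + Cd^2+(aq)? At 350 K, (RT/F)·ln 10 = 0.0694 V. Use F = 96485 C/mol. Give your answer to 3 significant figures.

E°cell = −0.14 − (−0.39) = +0.25 V; the balanced reaction transfers n = 2 electrons.
Here Q = [Cd^2+(aq)] / [Sn^2+(aq)] = 2.95×10^3 (log Q = 3.470), giving E = +0.25 − (0.0694/2)·(3.470) = +0.1296 V.
ΔG = −nFE = −(2)(96485)(+0.1296) J/mol = −25.0 kJ/mol.

−25.0 kJ/mol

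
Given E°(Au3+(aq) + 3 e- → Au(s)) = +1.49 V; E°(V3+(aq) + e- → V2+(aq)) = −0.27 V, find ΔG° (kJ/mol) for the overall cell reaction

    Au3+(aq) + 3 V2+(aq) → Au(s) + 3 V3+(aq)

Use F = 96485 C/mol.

In the reaction as written Au3+(aq) is reduced, so the Au³⁺/Au couple is the cathode and V³⁺/V²⁺ is the anode.
E°cell = +1.49 − (−0.27) = +1.76 V; balancing electrons gives n = 3.
ΔG° = −nFE°cell = −(3)(96485)(+1.76) J/mol = −509 kJ/mol.

−509 kJ/mol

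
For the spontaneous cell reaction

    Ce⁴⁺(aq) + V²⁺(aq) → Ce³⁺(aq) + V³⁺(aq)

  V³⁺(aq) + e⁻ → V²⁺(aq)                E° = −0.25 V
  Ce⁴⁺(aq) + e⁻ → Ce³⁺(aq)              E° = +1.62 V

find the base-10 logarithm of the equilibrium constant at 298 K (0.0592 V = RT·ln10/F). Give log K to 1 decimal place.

log K = 31.6

The Ce⁴⁺/Ce³⁺ couple is reduced (cathode); E°cell = +1.62 − (−0.25) = +1.87 V with n = 1.
At equilibrium E = 0, so log K = nE°cell / 0.0592 = (1)(+1.87) / 0.0592 = 31.6.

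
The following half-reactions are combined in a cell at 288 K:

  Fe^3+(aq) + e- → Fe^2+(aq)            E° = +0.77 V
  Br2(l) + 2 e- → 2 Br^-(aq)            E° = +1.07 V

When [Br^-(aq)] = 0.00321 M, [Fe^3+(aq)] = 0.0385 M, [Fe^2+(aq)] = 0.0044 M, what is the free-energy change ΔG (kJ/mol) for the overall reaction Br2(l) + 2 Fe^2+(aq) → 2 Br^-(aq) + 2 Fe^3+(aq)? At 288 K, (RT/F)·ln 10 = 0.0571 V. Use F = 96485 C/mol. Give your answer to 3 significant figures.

E°cell = +1.07 − (+0.77) = +0.30 V; the balanced reaction transfers n = 2 electrons.
Q = ([Br^-(aq)]^2·[Fe^3+(aq)]^2) / [Fe^2+(aq)]^2 = 0.000789, so log Q = −3.103 and E = +0.30 − (0.0571/2)(−3.103) = +0.3886 V.
Finally ΔG = −nFE = −(2)(96485 C/mol)(+0.3886 V) = −75.0 kJ/mol.

−75.0 kJ/mol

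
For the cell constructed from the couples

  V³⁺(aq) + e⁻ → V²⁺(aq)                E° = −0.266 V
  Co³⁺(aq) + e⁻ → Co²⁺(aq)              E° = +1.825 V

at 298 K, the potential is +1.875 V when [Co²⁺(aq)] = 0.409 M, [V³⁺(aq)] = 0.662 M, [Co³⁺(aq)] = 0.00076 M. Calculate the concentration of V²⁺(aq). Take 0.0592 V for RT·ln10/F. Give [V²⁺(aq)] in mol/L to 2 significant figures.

0.080 M

Co³⁺/Co²⁺ is the cathode (higher E°); E°cell = +1.825 − (−0.266) = +2.091 V with n = 1.
Since E = E° − (0.0592/n)·log Q, log Q = n(E° − E)/0.0592 = 3.649.
The balanced reaction is Co³⁺(aq) + V²⁺(aq) → Co²⁺(aq) + V³⁺(aq), so Q = ([Co²⁺(aq)]·[V³⁺(aq)]) / ([Co³⁺(aq)]·[V²⁺(aq)]).
Isolating [V²⁺(aq)] in Q = 10^{3.649} yields log [V²⁺(aq)] = −1.097, i.e. 0.080 M.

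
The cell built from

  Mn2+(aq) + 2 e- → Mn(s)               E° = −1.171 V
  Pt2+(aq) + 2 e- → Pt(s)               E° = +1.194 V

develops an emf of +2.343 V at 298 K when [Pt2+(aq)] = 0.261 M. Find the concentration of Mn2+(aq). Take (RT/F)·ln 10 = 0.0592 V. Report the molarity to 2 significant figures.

The Pt²⁺/Pt couple has the larger reduction potential, so it is the cathode: E°cell = +1.194 − (−1.171) = +2.365 V and n = 2.
From the Nernst equation, log Q = n(E° − E)/0.0592 = 2·(+2.365 − (+2.343))/0.0592 = 0.743.
Balancing electrons gives Pt2+(aq) + Mn(s) → Pt(s) + Mn2+(aq); thus Q = [Mn2+(aq)] / [Pt2+(aq)].
Substituting the known concentrations and solving, log [Mn2+(aq)] = 0.160 and [Mn2+(aq)] = 1.4 M.

1.4 M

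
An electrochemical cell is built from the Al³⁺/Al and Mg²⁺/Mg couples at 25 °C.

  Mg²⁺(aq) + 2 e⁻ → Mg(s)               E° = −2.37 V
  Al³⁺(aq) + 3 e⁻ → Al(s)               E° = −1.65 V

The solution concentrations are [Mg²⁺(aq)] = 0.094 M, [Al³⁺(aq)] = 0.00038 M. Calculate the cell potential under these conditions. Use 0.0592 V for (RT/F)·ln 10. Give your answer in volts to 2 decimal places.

+0.68 V

The Al³⁺/Al couple has the more positive E°, so it is the cathode; Mg²⁺/Mg is the anode.
E°cell = −1.65 − (−2.37) = +0.72 V, with n = 6 electrons transferred.
The balanced reaction is 2 Al³⁺(aq) + 3 Mg(s) → 2 Al(s) + 3 Mg²⁺(aq), so Q = [Mg²⁺(aq)]^3 / [Al³⁺(aq)]^2 = 5.75×10^3 and log Q = 3.760.
E = E° − (0.0592/n)·log Q = +0.72 − (0.0592/6)(3.760) = +0.68 V.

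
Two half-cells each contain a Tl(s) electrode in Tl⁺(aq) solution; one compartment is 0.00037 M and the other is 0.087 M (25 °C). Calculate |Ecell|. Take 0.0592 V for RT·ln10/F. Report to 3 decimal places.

0.140 V

For a concentration cell E°cell = 0, since both electrodes use the same couple.
The compartment with the higher Tl⁺(aq) concentration (0.087 M) acts as the cathode; ions are reduced there and produced at the dilute (0.00037 M) anode.
With n = 1, Ecell = −(0.0592/1)·log([dilute]/[conc]) = −(0.0592/1)·log(0.00037/0.087) = +0.140 V.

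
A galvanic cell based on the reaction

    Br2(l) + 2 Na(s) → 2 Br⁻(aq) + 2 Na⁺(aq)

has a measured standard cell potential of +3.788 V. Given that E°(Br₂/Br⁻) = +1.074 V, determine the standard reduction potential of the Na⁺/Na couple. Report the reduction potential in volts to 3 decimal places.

−2.714 V

In the reaction as written the Br₂/Br⁻ couple is reduced (cathode) and Na⁺/Na is oxidized (anode), so E°cell = E°(Br₂/Br⁻) − E°(Na⁺/Na).
E°(Na⁺/Na) = E°(cathode) − E°cell = +1.074 − (+3.788) = −2.714 V.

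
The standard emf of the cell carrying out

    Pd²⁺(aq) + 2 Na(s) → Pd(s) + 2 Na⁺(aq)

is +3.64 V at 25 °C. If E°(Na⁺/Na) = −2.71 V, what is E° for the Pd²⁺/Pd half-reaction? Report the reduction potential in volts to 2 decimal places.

In the reaction as written the Pd²⁺/Pd couple is reduced (cathode) and Na⁺/Na is oxidized (anode), so E°cell = E°(Pd²⁺/Pd) − E°(Na⁺/Na).
E°(Pd²⁺/Pd) = E°cell + E°(anode) = +3.64 + (−2.71) = +0.93 V.

+0.93 V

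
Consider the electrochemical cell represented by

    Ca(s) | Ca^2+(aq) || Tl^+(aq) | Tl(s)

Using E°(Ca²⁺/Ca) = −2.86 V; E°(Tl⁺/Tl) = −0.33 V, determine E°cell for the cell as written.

By convention the left-hand electrode in cell notation is the anode (oxidation) and the right-hand electrode is the cathode (reduction).
E°cell = E°(right) − E°(left) = −0.33 − (−2.86) = +2.53 V.

+2.53 V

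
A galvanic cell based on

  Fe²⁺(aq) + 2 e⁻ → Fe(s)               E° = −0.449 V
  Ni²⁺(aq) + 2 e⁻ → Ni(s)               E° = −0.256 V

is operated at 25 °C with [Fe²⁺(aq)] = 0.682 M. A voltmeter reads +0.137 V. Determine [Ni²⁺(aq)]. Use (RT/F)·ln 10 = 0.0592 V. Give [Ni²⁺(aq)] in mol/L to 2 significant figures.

The Ni²⁺/Ni couple has the larger reduction potential, so it is the cathode: E°cell = −0.256 − (−0.449) = +0.193 V and n = 2.
From the Nernst equation, log Q = n(E° − E)/0.0592 = 2·(+0.193 − (+0.137))/0.0592 = 1.892.
For Ni²⁺(aq) + Fe(s) → Ni(s) + Fe²⁺(aq), the reaction quotient is Q = [Fe²⁺(aq)] / [Ni²⁺(aq)].
Solving for the unknown gives log [Ni²⁺(aq)] = −2.058, so [Ni²⁺(aq)] ≈ 0.0087 M.

0.0087 M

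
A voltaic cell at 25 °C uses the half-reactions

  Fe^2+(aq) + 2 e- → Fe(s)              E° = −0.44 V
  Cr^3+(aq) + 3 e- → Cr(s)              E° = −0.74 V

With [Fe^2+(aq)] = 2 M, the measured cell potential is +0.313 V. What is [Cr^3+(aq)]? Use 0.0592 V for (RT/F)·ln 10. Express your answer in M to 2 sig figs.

0.62 M

With Fe²⁺/Fe at the cathode and Cr³⁺/Cr at the anode, E°cell = −0.44 − (−0.74) = +0.30 V (n = 6).
Rearranging E = E° − (0.0592/n)·log Q gives log Q = 6(+0.30 − (+0.313))/0.0592 = −1.318.
The balanced reaction is 3 Fe^2+(aq) + 2 Cr(s) → 3 Fe(s) + 2 Cr^3+(aq), so Q = [Cr^3+(aq)]^2 / [Fe^2+(aq)]^3.
Substituting the known concentrations and solving, log [Cr^3+(aq)] = −0.207 and [Cr^3+(aq)] = 0.62 M.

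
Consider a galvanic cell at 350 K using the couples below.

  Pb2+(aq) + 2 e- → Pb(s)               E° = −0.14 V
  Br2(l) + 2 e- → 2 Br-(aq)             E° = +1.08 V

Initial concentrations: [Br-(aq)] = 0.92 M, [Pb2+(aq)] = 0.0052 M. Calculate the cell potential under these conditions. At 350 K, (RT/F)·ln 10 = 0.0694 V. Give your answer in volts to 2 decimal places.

+1.30 V

Br₂/Br⁻ is reduced (cathode, E° = +1.08 V) and Pb²⁺/Pb is oxidized (anode).
The standard potential is +1.08 − (−0.14) = +1.22 V and the balanced reaction transfers n = 2 electrons.
Balancing gives Br2(l) + Pb(s) → 2 Br-(aq) + Pb2+(aq); hence Q = [Br-(aq)]^2·[Pb2+(aq)] = 0.0044 (log Q = −2.356).
Applying E = E° − (RT ln10/nF)·log Q gives +1.22 − (0.0694/2)(−2.356) = +1.30 V.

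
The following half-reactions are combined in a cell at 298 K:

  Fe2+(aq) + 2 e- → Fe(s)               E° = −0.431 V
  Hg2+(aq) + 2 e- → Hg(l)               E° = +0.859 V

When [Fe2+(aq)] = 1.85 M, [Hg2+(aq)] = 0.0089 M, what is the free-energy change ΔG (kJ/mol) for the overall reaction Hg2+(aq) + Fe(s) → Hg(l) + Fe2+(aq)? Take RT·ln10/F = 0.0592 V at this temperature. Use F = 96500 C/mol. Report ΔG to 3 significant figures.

With Hg²⁺/Hg reduced at the cathode, E°cell = +0.859 − (−0.431) = +1.290 V and n = 2.
Here Q = [Fe2+(aq)] / [Hg2+(aq)] = 208 (log Q = 2.318), giving E = +1.290 − (0.0592/2)·(2.318) = +1.2214 V.
ΔG = −nFE = −(2)(96500)(+1.2214) J/mol = −236 kJ/mol.

−236 kJ/mol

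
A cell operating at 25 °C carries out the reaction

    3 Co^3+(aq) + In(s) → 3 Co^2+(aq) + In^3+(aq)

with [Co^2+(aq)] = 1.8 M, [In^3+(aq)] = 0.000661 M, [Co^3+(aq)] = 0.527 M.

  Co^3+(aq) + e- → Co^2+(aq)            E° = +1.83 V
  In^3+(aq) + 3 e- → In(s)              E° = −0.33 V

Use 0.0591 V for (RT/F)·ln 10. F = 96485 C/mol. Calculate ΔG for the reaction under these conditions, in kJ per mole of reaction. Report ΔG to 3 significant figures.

−634 kJ/mol

E°cell = +1.83 − (−0.33) = +2.16 V; the balanced reaction transfers n = 3 electrons.
Here Q = ([Co^2+(aq)]^3·[In^3+(aq)]) / [Co^3+(aq)]^3 = 0.0263 (log Q = −1.579), giving E = +2.16 − (0.0591/3)·(−1.579) = +2.1911 V.
ΔG = −nFE = −(3)(96485)(+2.1911) J/mol = −634 kJ/mol.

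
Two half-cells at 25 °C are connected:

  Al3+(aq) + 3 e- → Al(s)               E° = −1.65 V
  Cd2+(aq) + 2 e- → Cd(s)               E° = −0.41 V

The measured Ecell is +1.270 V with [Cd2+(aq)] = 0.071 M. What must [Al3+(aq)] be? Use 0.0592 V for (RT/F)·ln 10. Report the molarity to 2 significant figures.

0.00057 M

Cd²⁺/Cd is the cathode (higher E°); E°cell = −0.41 − (−1.65) = +1.24 V with n = 6.
Since E = E° − (0.0592/n)·log Q, log Q = n(E° − E)/0.0592 = −3.041.
The balanced reaction is 3 Cd2+(aq) + 2 Al(s) → 3 Cd(s) + 2 Al3+(aq), so Q = [Al3+(aq)]^2 / [Cd2+(aq)]^3.
Isolating [Al3+(aq)] in Q = 10^{−3.041} yields log [Al3+(aq)] = −3.244, i.e. 0.00057 M.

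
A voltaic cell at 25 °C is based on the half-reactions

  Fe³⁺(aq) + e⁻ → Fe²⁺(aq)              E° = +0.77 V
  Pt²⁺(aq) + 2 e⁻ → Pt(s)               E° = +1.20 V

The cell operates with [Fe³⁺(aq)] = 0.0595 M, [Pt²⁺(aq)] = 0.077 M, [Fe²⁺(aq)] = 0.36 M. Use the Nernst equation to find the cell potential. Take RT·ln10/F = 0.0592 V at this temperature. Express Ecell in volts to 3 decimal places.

+0.443 V

Pt²⁺/Pt is reduced (cathode, E° = +1.20 V) and Fe³⁺/Fe²⁺ is oxidized (anode).
E°cell = E°cat − E°an = +1.20 − (+0.77) = +0.43 V; n = 2.
Balancing gives Pt²⁺(aq) + 2 Fe²⁺(aq) → Pt(s) + 2 Fe³⁺(aq); hence Q = [Fe³⁺(aq)]^2 / ([Pt²⁺(aq)]·[Fe²⁺(aq)]^2) = 0.355 (log Q = −0.450).
By the Nernst equation, E = +0.43 − (0.0592/2)·(−0.450) = +0.443 V.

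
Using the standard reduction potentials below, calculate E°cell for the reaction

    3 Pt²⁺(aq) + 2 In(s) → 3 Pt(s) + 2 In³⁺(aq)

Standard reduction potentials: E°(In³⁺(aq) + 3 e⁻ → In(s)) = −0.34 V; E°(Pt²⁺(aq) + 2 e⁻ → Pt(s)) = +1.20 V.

+1.54 V

Pt²⁺(aq) gains electrons, so the Pt²⁺/Pt couple is the cathode; the In³⁺/In couple is the anode.
E°cell = E°(cathode) − E°(anode) = +1.20 − (−0.34) = +1.54 V.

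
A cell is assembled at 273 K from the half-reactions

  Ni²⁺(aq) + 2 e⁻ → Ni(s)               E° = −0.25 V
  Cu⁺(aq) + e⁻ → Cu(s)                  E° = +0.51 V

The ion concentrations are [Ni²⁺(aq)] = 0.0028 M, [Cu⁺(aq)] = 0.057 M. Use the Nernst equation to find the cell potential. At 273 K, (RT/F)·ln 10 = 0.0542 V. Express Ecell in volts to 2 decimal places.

+0.76 V

Since E°(Cu⁺/Cu) > E°(Ni²⁺/Ni), Cu⁺/Cu serves as the cathode.
The standard potential is +0.51 − (−0.25) = +0.76 V and the balanced reaction transfers n = 2 electrons.
Balancing gives 2 Cu⁺(aq) + Ni(s) → 2 Cu(s) + Ni²⁺(aq); hence Q = [Ni²⁺(aq)] / [Cu⁺(aq)]^2 = 0.862 (log Q = −0.065).
Applying E = E° − (RT ln10/nF)·log Q gives +0.76 − (0.0542/2)(−0.065) = +0.76 V.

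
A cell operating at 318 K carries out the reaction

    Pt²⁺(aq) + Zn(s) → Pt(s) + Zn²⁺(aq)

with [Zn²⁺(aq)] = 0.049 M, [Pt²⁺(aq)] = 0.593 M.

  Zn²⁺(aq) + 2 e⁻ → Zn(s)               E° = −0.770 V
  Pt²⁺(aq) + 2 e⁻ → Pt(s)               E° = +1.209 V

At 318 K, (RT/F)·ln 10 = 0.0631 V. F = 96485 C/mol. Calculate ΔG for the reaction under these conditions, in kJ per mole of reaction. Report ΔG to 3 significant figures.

−388 kJ/mol

With Pt²⁺/Pt reduced at the cathode, E°cell = +1.209 − (−0.770) = +1.979 V and n = 2.
Here Q = [Zn²⁺(aq)] / [Pt²⁺(aq)] = 0.0826 (log Q = −1.083), giving E = +1.979 − (0.0631/2)·(−1.083) = +2.0132 V.
Then ΔG = −nFE = −2 × 96485 × +2.0132 J/mol = −388 kJ/mol.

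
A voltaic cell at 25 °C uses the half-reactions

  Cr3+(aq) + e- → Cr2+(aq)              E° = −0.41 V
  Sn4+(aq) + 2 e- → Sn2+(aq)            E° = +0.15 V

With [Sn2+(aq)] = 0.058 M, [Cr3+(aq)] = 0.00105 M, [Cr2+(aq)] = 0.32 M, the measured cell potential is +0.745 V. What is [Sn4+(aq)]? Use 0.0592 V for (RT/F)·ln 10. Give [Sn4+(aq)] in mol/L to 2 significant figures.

1.1 M

Sn⁴⁺/Sn²⁺ is the cathode (higher E°); E°cell = +0.15 − (−0.41) = +0.56 V with n = 2.
Rearranging E = E° − (0.0592/n)·log Q gives log Q = 2(+0.56 − (+0.745))/0.0592 = −6.250.
The balanced reaction is Sn4+(aq) + 2 Cr2+(aq) → Sn2+(aq) + 2 Cr3+(aq), so Q = ([Sn2+(aq)]·[Cr3+(aq)]^2) / ([Sn4+(aq)]·[Cr2+(aq)]^2).
Substituting the known concentrations and solving, log [Sn4+(aq)] = 0.046 and [Sn4+(aq)] = 1.1 M.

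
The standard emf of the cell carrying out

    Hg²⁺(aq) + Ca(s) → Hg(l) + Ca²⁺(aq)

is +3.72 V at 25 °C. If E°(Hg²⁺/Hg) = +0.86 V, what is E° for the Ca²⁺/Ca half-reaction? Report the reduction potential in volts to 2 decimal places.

−2.86 V

In the reaction as written the Hg²⁺/Hg couple is reduced (cathode) and Ca²⁺/Ca is oxidized (anode), so E°cell = E°(Hg²⁺/Hg) − E°(Ca²⁺/Ca).
E°(Ca²⁺/Ca) = E°(cathode) − E°cell = +0.86 − (+3.72) = −2.86 V.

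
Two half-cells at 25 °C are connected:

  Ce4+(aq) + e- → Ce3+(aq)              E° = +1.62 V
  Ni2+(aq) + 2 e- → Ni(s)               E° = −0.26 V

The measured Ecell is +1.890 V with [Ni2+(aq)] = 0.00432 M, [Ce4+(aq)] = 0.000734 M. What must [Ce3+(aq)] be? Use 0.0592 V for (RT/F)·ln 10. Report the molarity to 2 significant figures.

Ce⁴⁺/Ce³⁺ is the cathode (higher E°); E°cell = +1.62 − (−0.26) = +1.88 V with n = 2.
Rearranging E = E° − (0.0592/n)·log Q gives log Q = 2(+1.88 − (+1.890))/0.0592 = −0.338.
Balancing electrons gives 2 Ce4+(aq) + Ni(s) → 2 Ce3+(aq) + Ni2+(aq); thus Q = ([Ce3+(aq)]^2·[Ni2+(aq)]) / [Ce4+(aq)]^2.
Solving for the unknown gives log [Ce3+(aq)] = −2.121, so [Ce3+(aq)] ≈ 0.0076 M.

0.0076 M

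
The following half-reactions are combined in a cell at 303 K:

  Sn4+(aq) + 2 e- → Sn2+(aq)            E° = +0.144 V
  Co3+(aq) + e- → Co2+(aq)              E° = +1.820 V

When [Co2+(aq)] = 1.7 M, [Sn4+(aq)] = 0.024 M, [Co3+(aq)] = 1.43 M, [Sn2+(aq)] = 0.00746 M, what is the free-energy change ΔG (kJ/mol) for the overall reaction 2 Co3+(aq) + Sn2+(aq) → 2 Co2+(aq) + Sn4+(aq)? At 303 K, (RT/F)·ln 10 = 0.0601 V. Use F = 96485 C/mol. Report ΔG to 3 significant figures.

−320 kJ/mol

E°cell = +1.820 − (+0.144) = +1.676 V; the balanced reaction transfers n = 2 electrons.
The reaction quotient is ([Co2+(aq)]^2·[Sn4+(aq)]) / ([Co3+(aq)]^2·[Sn2+(aq)]) = 4.55; by Nernst, E = +1.676 − (0.0601/2)(0.658) = +1.6562 V.
Finally ΔG = −nFE = −(2)(96485 C/mol)(+1.6562 V) = −320 kJ/mol.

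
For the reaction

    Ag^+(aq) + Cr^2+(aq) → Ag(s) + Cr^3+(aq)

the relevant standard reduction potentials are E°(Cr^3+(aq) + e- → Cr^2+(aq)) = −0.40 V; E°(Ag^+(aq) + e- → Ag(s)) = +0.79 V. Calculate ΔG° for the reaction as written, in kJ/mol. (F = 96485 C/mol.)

In the reaction as written Ag^+(aq) is reduced, so the Ag⁺/Ag couple is the cathode and Cr³⁺/Cr²⁺ is the anode.
E°cell = +0.79 − (−0.40) = +1.19 V; balancing electrons gives n = 1.
ΔG° = −nFE°cell = −(1)(96485)(+1.19) J/mol = −115 kJ/mol.

−115 kJ/mol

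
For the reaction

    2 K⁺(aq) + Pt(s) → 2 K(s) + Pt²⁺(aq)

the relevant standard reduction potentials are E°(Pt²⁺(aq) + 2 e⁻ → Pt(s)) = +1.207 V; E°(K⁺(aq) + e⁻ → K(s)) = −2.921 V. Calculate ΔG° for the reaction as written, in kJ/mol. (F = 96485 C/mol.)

In the reaction as written K⁺(aq) is reduced, so the K⁺/K couple is the cathode and Pt²⁺/Pt is the anode.
E°cell = −2.921 − (+1.207) = −4.128 V; balancing electrons gives n = 2.
ΔG° = −nFE°cell = −(2)(96485)(−4.128) J/mol = +797 kJ/mol.

+797 kJ/mol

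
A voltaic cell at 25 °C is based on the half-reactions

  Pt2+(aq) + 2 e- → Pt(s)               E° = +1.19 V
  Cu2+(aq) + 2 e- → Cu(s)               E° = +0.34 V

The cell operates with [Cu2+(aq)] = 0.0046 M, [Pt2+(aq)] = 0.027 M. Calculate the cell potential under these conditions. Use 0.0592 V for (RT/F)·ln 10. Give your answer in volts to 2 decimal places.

+0.87 V

Pt²⁺/Pt is reduced (cathode, E° = +1.19 V) and Cu²⁺/Cu is oxidized (anode).
E°cell = +1.19 − (+0.34) = +0.85 V, with n = 2 electrons transferred.
For the overall reaction Pt2+(aq) + Cu(s) → Pt(s) + Cu2+(aq), Q = [Cu2+(aq)] / [Pt2+(aq)] = 0.17, giving log Q = −0.769.
Applying E = E° − (RT ln10/nF)·log Q gives +0.85 − (0.0592/2)(−0.769) = +0.87 V.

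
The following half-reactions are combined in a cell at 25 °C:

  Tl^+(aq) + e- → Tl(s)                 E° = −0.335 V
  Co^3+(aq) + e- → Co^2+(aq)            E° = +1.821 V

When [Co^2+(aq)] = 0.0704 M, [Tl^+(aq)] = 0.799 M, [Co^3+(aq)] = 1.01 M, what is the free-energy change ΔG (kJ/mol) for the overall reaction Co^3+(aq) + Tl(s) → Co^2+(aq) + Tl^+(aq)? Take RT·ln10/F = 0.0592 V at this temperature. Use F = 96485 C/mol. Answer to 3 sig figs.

The standard cell potential is +1.821 − (−0.335) = +2.156 V, with n = 1 electron in the balanced equation.
The reaction quotient is ([Co^2+(aq)]·[Tl^+(aq)]) / [Co^3+(aq)] = 0.0557; by Nernst, E = +2.156 − (0.0592/1)(−1.254) = +2.2302 V.
Finally ΔG = −nFE = −(1)(96485 C/mol)(+2.2302 V) = −215 kJ/mol.

−215 kJ/mol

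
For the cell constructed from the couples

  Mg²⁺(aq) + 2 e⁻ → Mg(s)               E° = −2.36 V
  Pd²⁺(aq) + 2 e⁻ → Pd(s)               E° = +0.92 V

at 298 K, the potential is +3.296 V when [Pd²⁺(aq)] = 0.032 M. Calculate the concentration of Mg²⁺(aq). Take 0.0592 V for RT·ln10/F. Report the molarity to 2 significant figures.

The Pd²⁺/Pd couple has the larger reduction potential, so it is the cathode: E°cell = +0.92 − (−2.36) = +3.28 V and n = 2.
Since E = E° − (0.0592/n)·log Q, log Q = n(E° − E)/0.0592 = −0.541.
The balanced reaction is Pd²⁺(aq) + Mg(s) → Pd(s) + Mg²⁺(aq), so Q = [Mg²⁺(aq)] / [Pd²⁺(aq)].
Solving for the unknown gives log [Mg²⁺(aq)] = −2.036, so [Mg²⁺(aq)] ≈ 0.0092 M.

0.0092 M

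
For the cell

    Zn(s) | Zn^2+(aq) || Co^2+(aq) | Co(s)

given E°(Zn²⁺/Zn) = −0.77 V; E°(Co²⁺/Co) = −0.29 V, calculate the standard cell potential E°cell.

+0.48 V

By convention the left-hand electrode in cell notation is the anode (oxidation) and the right-hand electrode is the cathode (reduction).
E°cell = E°(right) − E°(left) = −0.29 − (−0.77) = +0.48 V.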